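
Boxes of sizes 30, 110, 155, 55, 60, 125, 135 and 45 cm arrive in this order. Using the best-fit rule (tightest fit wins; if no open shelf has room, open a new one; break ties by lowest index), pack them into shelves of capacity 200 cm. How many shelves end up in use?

  30 → shelf 1 (new)  [load 30/200]
  110 → shelf 1  [load 140/200]
  155 → shelf 2 (new)  [load 155/200]
  55 → shelf 1  [load 195/200]
  60 → shelf 3 (new)  [load 60/200]
  125 → shelf 3  [load 185/200]
  135 → shelf 4 (new)  [load 135/200]
  45 → shelf 2  [load 200/200]
4 shelves opened.

4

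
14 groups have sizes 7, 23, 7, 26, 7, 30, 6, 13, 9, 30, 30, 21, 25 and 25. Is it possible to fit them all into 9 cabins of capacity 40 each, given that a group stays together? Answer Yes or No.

A valid assignment using 8 cabins:
  cabin 1: 30 + 9 = 39
  cabin 2: 30 + 7 = 37
  cabin 3: 30 + 7 = 37
  cabin 4: 26 + 13 = 39
  cabin 5: 25 + 7 + 6 = 38
  cabin 6: 25 = 25
  cabin 7: 23 = 23
  cabin 8: 21 = 21
That uses only 8 ≤ 9, so 9 cabins are enough.

Yes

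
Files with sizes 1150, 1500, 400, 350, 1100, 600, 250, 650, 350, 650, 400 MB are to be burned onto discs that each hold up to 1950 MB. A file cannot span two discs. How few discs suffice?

Total = 1500 + 1150 + 1100 + 650 + 650 + 600 + 400 + 400 + 350 + 350 + 250 = 7400 MB.
Lower bound: ⌈7400/1950⌉ = 4 discs.
A packing using 4 discs:
  disc 1: 1500 + 400 = 1900
  disc 2: 1150 + 650 = 1800
  disc 3: 1100 + 650 = 1750
  disc 4: 600 + 400 + 350 + 350 + 250 = 1950
This matches the lower bound, so 4 is optimal.

4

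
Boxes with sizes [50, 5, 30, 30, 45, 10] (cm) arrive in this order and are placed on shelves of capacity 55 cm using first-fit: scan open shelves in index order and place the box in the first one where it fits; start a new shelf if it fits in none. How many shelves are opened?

  50 → shelf 1 (new)  [load 50/55]
  5 → shelf 1  [load 55/55]
  30 → shelf 2 (new)  [load 30/55]
  30 → shelf 3 (new)  [load 30/55]
  45 → shelf 4 (new)  [load 45/55]
  10 → shelf 2  [load 40/55]
4 shelves opened.

4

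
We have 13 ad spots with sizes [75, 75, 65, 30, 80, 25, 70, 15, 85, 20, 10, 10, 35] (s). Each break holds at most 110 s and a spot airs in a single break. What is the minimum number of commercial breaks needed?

6

Total = 85 + 80 + 75 + 75 + 70 + 65 + 35 + 30 + 25 + 20 + 15 + 10 + 10 = 595 s.
Lower bound: ⌈595/110⌉ = 6 commercial breaks.
A packing using 6 commercial breaks:
  break 1: 85 + 25 = 110
  break 2: 80 + 30 = 110
  break 3: 75 + 35 = 110
  break 4: 75 + 20 + 15 = 110
  break 5: 70 + 10 + 10 = 90
  break 6: 65 = 65
This matches the lower bound, so 6 is optimal.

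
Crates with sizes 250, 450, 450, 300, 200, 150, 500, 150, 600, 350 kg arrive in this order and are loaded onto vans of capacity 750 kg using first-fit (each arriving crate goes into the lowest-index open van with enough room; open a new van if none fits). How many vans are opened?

6

  250 → van 1 (new)  [load 250/750]
  450 → van 1  [load 700/750]
  450 → van 2 (new)  [load 450/750]
  300 → van 2  [load 750/750]
  200 → van 3 (new)  [load 200/750]
  150 → van 3  [load 350/750]
  500 → van 4 (new)  [load 500/750]
  150 → van 3  [load 500/750]
  600 → van 5 (new)  [load 600/750]
  350 → van 6 (new)  [load 350/750]
6 vans opened.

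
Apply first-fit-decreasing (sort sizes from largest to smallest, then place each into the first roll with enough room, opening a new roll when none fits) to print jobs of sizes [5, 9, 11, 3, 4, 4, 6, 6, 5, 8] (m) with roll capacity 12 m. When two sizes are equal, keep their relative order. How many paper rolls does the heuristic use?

6

Sorted descending: 11, 9, 8, 6, 6, 5, 5, 4, 4, 3.
  11 → roll 1 (new)  [load 11/12]
  9 → roll 2 (new)  [load 9/12]
  8 → roll 3 (new)  [load 8/12]
  6 → roll 4 (new)  [load 6/12]
  6 → roll 4  [load 12/12]
  5 → roll 5 (new)  [load 5/12]
  5 → roll 5  [load 10/12]
  4 → roll 3  [load 12/12]
  4 → roll 6 (new)  [load 4/12]
  3 → roll 2  [load 12/12]
6 paper rolls opened.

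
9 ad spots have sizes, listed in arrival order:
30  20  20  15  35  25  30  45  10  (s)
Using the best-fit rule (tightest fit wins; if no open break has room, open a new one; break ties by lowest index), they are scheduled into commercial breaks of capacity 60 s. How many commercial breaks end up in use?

  30 → break 1 (new)  [load 30/60]
  20 → break 1  [load 50/60]
  20 → break 2 (new)  [load 20/60]
  15 → break 2  [load 35/60]
  35 → break 3 (new)  [load 35/60]
  25 → break 2  [load 60/60]
  30 → break 4 (new)  [load 30/60]
  45 → break 5 (new)  [load 45/60]
  10 → break 1  [load 60/60]
5 commercial breaks opened.

5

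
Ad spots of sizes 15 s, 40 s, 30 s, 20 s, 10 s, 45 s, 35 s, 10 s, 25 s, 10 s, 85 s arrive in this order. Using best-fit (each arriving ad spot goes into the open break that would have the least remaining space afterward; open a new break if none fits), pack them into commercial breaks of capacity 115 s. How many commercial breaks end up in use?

3

  15 → break 1 (new)  [load 15/115]
  40 → break 1  [load 55/115]
  30 → break 1  [load 85/115]
  20 → break 1  [load 105/115]
  10 → break 1  [load 115/115]
  45 → break 2 (new)  [load 45/115]
  35 → break 2  [load 80/115]
  10 → break 2  [load 90/115]
  25 → break 2  [load 115/115]
  10 → break 3 (new)  [load 10/115]
  85 → break 3  [load 95/115]
3 commercial breaks opened.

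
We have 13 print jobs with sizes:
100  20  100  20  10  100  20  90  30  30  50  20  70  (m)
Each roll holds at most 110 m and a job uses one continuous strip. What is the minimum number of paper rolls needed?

7

Total = 100 + 100 + 100 + 90 + 70 + 50 + 30 + 30 + 20 + 20 + 20 + 20 + 10 = 660 m.
Lower bound: ⌈660/110⌉ = 6 paper rolls.
A packing using 7 paper rolls:
  roll 1: 100 + 10 = 110
  roll 2: 100 = 100
  roll 3: 100 = 100
  roll 4: 90 + 20 = 110
  roll 5: 70 + 30 = 100
  roll 6: 50 + 30 + 20 = 100
  roll 7: 20 + 20 = 40
No arrangement into 6 paper rolls stays within capacity, so 7 is optimal.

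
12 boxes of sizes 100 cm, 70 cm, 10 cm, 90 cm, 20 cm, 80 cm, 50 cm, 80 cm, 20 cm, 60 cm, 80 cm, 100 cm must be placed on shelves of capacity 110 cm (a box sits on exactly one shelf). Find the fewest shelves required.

8

Total = 100 + 100 + 90 + 80 + 80 + 80 + 70 + 60 + 50 + 20 + 20 + 10 = 760 cm.
Lower bound: ⌈760/110⌉ = 7 shelves.
Also, 8 boxes each exceed 55 cm, and no two of those can share a shelf, so at least 8 shelves are needed.
A packing using 8 shelves:
  shelf 1: 100 + 10 = 110
  shelf 2: 100 = 100
  shelf 3: 90 + 20 = 110
  shelf 4: 80 + 20 = 100
  shelf 5: 80 = 80
  shelf 6: 80 = 80
  shelf 7: 70 = 70
  shelf 8: 60 + 50 = 110
This matches the lower bound, so 8 is optimal.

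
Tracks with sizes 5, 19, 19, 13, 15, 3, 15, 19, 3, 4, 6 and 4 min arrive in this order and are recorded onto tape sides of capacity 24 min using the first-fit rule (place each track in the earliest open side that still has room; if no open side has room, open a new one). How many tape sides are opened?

6

  5 → side 1 (new)  [load 5/24]
  19 → side 1  [load 24/24]
  19 → side 2 (new)  [load 19/24]
  13 → side 3 (new)  [load 13/24]
  15 → side 4 (new)  [load 15/24]
  3 → side 2  [load 22/24]
  15 → side 5 (new)  [load 15/24]
  19 → side 6 (new)  [load 19/24]
  3 → side 3  [load 16/24]
  4 → side 3  [load 20/24]
  6 → side 4  [load 21/24]
  4 → side 3  [load 24/24]
6 tape sides opened.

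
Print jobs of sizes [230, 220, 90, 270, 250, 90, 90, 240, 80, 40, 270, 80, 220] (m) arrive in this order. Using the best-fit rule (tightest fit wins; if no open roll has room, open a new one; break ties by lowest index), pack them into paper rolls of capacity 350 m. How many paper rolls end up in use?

7

  230 → roll 1 (new)  [load 230/350]
  220 → roll 2 (new)  [load 220/350]
  90 → roll 1  [load 320/350]
  270 → roll 3 (new)  [load 270/350]
  250 → roll 4 (new)  [load 250/350]
  90 → roll 4  [load 340/350]
  90 → roll 2  [load 310/350]
  240 → roll 5 (new)  [load 240/350]
  80 → roll 3  [load 350/350]
  40 → roll 2  [load 350/350]
  270 → roll 6 (new)  [load 270/350]
  80 → roll 6  [load 350/350]
  220 → roll 7 (new)  [load 220/350]
7 paper rolls opened.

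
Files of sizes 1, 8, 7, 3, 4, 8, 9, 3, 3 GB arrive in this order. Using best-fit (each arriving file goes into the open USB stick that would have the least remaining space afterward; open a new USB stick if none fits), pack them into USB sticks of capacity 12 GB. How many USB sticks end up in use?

  1 → USB stick 1 (new)  [load 1/12]
  8 → USB stick 1  [load 9/12]
  7 → USB stick 2 (new)  [load 7/12]
  3 → USB stick 1  [load 12/12]
  4 → USB stick 2  [load 11/12]
  8 → USB stick 3 (new)  [load 8/12]
  9 → USB stick 4 (new)  [load 9/12]
  3 → USB stick 4  [load 12/12]
  3 → USB stick 3  [load 11/12]
4 USB sticks opened.

4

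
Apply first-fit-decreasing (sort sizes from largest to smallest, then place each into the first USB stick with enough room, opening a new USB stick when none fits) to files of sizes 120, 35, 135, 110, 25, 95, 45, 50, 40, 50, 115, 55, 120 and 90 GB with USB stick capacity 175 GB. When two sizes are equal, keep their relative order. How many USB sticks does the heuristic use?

7

Sorted descending: 135, 120, 120, 115, 110, 95, 90, 55, 50, 50, 45, 40, 35, 25.
  135 → USB stick 1 (new)  [load 135/175]
  120 → USB stick 2 (new)  [load 120/175]
  120 → USB stick 3 (new)  [load 120/175]
  115 → USB stick 4 (new)  [load 115/175]
  110 → USB stick 5 (new)  [load 110/175]
  95 → USB stick 6 (new)  [load 95/175]
  90 → USB stick 7 (new)  [load 90/175]
  55 → USB stick 2  [load 175/175]
  50 → USB stick 3  [load 170/175]
  50 → USB stick 4  [load 165/175]
  45 → USB stick 5  [load 155/175]
  40 → USB stick 1  [load 175/175]
  35 → USB stick 6  [load 130/175]
  25 → USB stick 6  [load 155/175]
7 USB sticks opened.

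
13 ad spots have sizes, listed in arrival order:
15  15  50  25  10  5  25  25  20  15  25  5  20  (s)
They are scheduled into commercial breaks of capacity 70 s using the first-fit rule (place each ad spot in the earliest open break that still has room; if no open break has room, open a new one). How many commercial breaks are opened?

4

  15 → break 1 (new)  [load 15/70]
  15 → break 1  [load 30/70]
  50 → break 2 (new)  [load 50/70]
  25 → break 1  [load 55/70]
  10 → break 1  [load 65/70]
  5 → break 1  [load 70/70]
  25 → break 3 (new)  [load 25/70]
  25 → break 3  [load 50/70]
  20 → break 2  [load 70/70]
  15 → break 3  [load 65/70]
  25 → break 4 (new)  [load 25/70]
  5 → break 3  [load 70/70]
  20 → break 4  [load 45/70]
4 commercial breaks opened.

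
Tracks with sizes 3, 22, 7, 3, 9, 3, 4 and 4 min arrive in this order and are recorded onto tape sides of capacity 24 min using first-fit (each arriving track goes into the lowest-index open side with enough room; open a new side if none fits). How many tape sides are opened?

3

  3 → side 1 (new)  [load 3/24]
  22 → side 2 (new)  [load 22/24]
  7 → side 1  [load 10/24]
  3 → side 1  [load 13/24]
  9 → side 1  [load 22/24]
  3 → side 3 (new)  [load 3/24]
  4 → side 3  [load 7/24]
  4 → side 3  [load 11/24]
3 tape sides opened.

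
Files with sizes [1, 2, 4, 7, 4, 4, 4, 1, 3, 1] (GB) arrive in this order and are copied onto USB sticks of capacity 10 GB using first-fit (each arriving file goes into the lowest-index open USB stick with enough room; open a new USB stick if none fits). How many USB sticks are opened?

  1 → USB stick 1 (new)  [load 1/10]
  2 → USB stick 1  [load 3/10]
  4 → USB stick 1  [load 7/10]
  7 → USB stick 2 (new)  [load 7/10]
  4 → USB stick 3 (new)  [load 4/10]
  4 → USB stick 3  [load 8/10]
  4 → USB stick 4 (new)  [load 4/10]
  1 → USB stick 1  [load 8/10]
  3 → USB stick 2  [load 10/10]
  1 → USB stick 1  [load 9/10]
4 USB sticks opened.

4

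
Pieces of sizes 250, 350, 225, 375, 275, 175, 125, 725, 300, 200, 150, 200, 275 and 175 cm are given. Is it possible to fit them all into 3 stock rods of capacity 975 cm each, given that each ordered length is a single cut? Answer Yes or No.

No

Total = 3800 cm; ⌈3800/975⌉ = 4.
At least 4 stock rods are required, but only 3 are allowed.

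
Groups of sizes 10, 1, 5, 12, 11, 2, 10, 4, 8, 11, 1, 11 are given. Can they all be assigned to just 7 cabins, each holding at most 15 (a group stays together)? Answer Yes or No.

A valid assignment using 7 cabins:
  cabin 1: 12 + 2 + 1 = 15
  cabin 2: 11 + 4 = 15
  cabin 3: 11 + 1 = 12
  cabin 4: 11 = 11
  cabin 5: 10 + 5 = 15
  cabin 6: 10 = 10
  cabin 7: 8 = 8
Every load is within 15, so 7 cabins suffice.

Yes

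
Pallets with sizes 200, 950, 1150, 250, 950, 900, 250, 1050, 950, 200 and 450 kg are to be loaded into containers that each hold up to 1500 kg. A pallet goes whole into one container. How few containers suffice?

6

Total = 1150 + 1050 + 950 + 950 + 950 + 900 + 450 + 250 + 250 + 200 + 200 = 7300 kg.
Lower bound: ⌈7300/1500⌉ = 5 containers.
Also, 6 pallets each exceed 750 kg, and no two of those can share a container, so at least 6 containers are needed.
A packing using 6 containers:
  container 1: 1150 + 250 = 1400
  container 2: 1050 + 450 = 1500
  container 3: 950 + 250 + 200 = 1400
  container 4: 950 + 200 = 1150
  container 5: 950 = 950
  container 6: 900 = 900
This matches the lower bound, so 6 is optimal.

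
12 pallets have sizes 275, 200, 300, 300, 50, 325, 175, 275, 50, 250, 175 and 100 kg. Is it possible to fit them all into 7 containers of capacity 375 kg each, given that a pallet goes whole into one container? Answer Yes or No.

Total = 2475 kg; ⌈2475/375⌉ = 7.
The bound of 7 does not rule out 7, but exhaustive search shows no assignment into 7 containers of capacity 375 kg exists — the minimum is 8.

No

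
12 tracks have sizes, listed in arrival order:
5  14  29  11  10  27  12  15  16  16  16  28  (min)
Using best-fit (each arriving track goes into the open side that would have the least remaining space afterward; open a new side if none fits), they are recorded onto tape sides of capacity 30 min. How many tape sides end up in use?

9

  5 → side 1 (new)  [load 5/30]
  14 → side 1  [load 19/30]
  29 → side 2 (new)  [load 29/30]
  11 → side 1  [load 30/30]
  10 → side 3 (new)  [load 10/30]
  27 → side 4 (new)  [load 27/30]
  12 → side 3  [load 22/30]
  15 → side 5 (new)  [load 15/30]
  16 → side 6 (new)  [load 16/30]
  16 → side 7 (new)  [load 16/30]
  16 → side 8 (new)  [load 16/30]
  28 → side 9 (new)  [load 28/30]
9 tape sides opened.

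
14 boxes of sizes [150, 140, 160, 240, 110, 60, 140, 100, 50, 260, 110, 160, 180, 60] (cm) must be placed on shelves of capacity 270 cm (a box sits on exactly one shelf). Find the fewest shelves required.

Total = 260 + 240 + 180 + 160 + 160 + 150 + 140 + 140 + 110 + 110 + 100 + 60 + 60 + 50 = 1920 cm.
Lower bound: ⌈1920/270⌉ = 8 shelves.
A packing using 8 shelves:
  shelf 1: 260 = 260
  shelf 2: 240 = 240
  shelf 3: 180 + 60 = 240
  shelf 4: 160 + 110 = 270
  shelf 5: 160 + 110 = 270
  shelf 6: 150 + 100 = 250
  shelf 7: 140 + 60 + 50 = 250
  shelf 8: 140 = 140
This matches the lower bound, so 8 is optimal.

8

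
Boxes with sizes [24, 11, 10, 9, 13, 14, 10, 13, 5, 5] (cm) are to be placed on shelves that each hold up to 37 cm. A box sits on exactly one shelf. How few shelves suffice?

4

Total = 24 + 14 + 13 + 13 + 11 + 10 + 10 + 9 + 5 + 5 = 114 cm.
Lower bound: ⌈114/37⌉ = 4 shelves.
A packing using 4 shelves:
  shelf 1: 24 + 13 = 37
  shelf 2: 14 + 13 + 10 = 37
  shelf 3: 11 + 10 + 9 + 5 = 35
  shelf 4: 5 = 5
This matches the lower bound, so 4 is optimal.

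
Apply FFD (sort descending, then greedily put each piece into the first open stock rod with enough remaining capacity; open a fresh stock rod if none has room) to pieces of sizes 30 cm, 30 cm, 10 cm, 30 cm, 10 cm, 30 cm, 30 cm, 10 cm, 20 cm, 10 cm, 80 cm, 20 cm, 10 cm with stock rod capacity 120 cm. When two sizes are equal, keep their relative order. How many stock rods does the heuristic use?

3

Sorted descending: 80, 30, 30, 30, 30, 30, 20, 20, 10, 10, 10, 10, 10.
  80 → stock rod 1 (new)  [load 80/120]
  30 → stock rod 1  [load 110/120]
  30 → stock rod 2 (new)  [load 30/120]
  30 → stock rod 2  [load 60/120]
  30 → stock rod 2  [load 90/120]
  30 → stock rod 2  [load 120/120]
  20 → stock rod 3 (new)  [load 20/120]
  20 → stock rod 3  [load 40/120]
  10 → stock rod 1  [load 120/120]
  10 → stock rod 3  [load 50/120]
  10 → stock rod 3  [load 60/120]
  10 → stock rod 3  [load 70/120]
  10 → stock rod 3  [load 80/120]
3 stock rods opened.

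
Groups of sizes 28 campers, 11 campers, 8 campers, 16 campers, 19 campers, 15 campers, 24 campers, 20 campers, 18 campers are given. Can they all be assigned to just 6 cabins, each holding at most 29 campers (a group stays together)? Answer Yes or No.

No

Total = 159 campers; ⌈159/29⌉ = 6.
7 groups each exceed half the capacity and cannot share a cabin, forcing at least 7 cabins.
At least 7 cabins are required, but only 6 are allowed.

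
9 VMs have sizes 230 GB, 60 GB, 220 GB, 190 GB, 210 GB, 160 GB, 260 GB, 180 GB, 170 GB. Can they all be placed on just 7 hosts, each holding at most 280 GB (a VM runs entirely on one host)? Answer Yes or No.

No

Total = 1680 GB; ⌈1680/280⌉ = 6.
8 VMs each exceed half the capacity and cannot share a host, forcing at least 8 hosts.
At least 8 hosts are required, but only 7 are allowed.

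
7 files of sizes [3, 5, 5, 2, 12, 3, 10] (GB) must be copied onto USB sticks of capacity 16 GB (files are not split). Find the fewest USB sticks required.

Total = 12 + 10 + 5 + 5 + 3 + 3 + 2 = 40 GB.
Lower bound: ⌈40/16⌉ = 3 USB sticks.
A packing using 3 USB sticks:
  USB stick 1: 12 + 3 = 15
  USB stick 2: 10 + 5 = 15
  USB stick 3: 5 + 3 + 2 = 10
This matches the lower bound, so 3 is optimal.

3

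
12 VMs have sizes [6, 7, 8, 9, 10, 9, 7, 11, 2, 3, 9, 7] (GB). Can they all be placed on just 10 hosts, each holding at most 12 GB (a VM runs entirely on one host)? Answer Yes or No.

A valid assignment using 10 hosts:
  host 1: 11 = 11
  host 2: 10 + 2 = 12
  host 3: 9 + 3 = 12
  host 4: 9 = 9
  host 5: 9 = 9
  host 6: 8 = 8
  host 7: 7 = 7
  host 8: 7 = 7
  host 9: 7 = 7
  host 10: 6 = 6
Every load is within 12 GB, so 10 hosts suffice.

Yes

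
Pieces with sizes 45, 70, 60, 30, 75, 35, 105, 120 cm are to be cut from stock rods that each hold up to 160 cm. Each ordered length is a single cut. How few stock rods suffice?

4

Total = 120 + 105 + 75 + 70 + 60 + 45 + 35 + 30 = 540 cm.
Lower bound: ⌈540/160⌉ = 4 stock rods.
A packing using 4 stock rods:
  stock rod 1: 120 + 35 = 155
  stock rod 2: 105 + 45 = 150
  stock rod 3: 75 + 70 = 145
  stock rod 4: 60 + 30 = 90
This matches the lower bound, so 4 is optimal.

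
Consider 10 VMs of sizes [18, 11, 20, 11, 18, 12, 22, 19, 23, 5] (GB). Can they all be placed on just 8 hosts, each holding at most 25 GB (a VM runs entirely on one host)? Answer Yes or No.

Yes

A valid assignment using 8 hosts:
  host 1: 23 = 23
  host 2: 22 = 22
  host 3: 20 + 5 = 25
  host 4: 19 = 19
  host 5: 18 = 18
  host 6: 18 = 18
  host 7: 12 + 11 = 23
  host 8: 11 = 11
Every load is within 25 GB, so 8 hosts suffice.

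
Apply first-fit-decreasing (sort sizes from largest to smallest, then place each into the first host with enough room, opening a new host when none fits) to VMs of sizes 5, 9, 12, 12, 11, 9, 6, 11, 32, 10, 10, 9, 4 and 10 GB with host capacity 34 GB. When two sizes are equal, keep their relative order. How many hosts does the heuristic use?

5

Sorted descending: 32, 12, 12, 11, 11, 10, 10, 10, 9, 9, 9, 6, 5, 4.
  32 → host 1 (new)  [load 32/34]
  12 → host 2 (new)  [load 12/34]
  12 → host 2  [load 24/34]
  11 → host 3 (new)  [load 11/34]
  11 → host 3  [load 22/34]
  10 → host 2  [load 34/34]
  10 → host 3  [load 32/34]
  10 → host 4 (new)  [load 10/34]
  9 → host 4  [load 19/34]
  9 → host 4  [load 28/34]
  9 → host 5 (new)  [load 9/34]
  6 → host 4  [load 34/34]
  5 → host 5  [load 14/34]
  4 → host 5  [load 18/34]
5 hosts opened.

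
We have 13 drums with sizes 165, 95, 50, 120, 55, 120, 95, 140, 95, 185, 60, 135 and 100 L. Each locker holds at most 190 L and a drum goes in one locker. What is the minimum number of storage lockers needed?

9

Total = 185 + 165 + 140 + 135 + 120 + 120 + 100 + 95 + 95 + 95 + 60 + 55 + 50 = 1415 L.
Lower bound: ⌈1415/190⌉ = 8 storage lockers.
A packing using 9 storage lockers:
  locker 1: 185 = 185
  locker 2: 165 = 165
  locker 3: 140 + 50 = 190
  locker 4: 135 + 55 = 190
  locker 5: 120 + 60 = 180
  locker 6: 120 = 120
  locker 7: 100 = 100
  locker 8: 95 + 95 = 190
  locker 9: 95 = 95
No arrangement into 8 storage lockers stays within capacity, so 9 is optimal.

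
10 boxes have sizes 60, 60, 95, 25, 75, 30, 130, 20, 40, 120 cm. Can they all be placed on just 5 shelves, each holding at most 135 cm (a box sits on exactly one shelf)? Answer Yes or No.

Yes

A valid assignment using 5 shelves:
  shelf 1: 130 = 130
  shelf 2: 120 = 120
  shelf 3: 95 + 40 = 135
  shelf 4: 75 + 60 = 135
  shelf 5: 60 + 30 + 25 + 20 = 135
Every load is within 135 cm, so 5 shelves suffice.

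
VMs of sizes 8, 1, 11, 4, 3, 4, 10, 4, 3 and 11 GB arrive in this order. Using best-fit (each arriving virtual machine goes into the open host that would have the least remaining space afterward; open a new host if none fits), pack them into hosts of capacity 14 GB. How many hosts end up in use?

5

  8 → host 1 (new)  [load 8/14]
  1 → host 1  [load 9/14]
  11 → host 2 (new)  [load 11/14]
  4 → host 1  [load 13/14]
  3 → host 2  [load 14/14]
  4 → host 3 (new)  [load 4/14]
  10 → host 3  [load 14/14]
  4 → host 4 (new)  [load 4/14]
  3 → host 4  [load 7/14]
  11 → host 5 (new)  [load 11/14]
5 hosts opened.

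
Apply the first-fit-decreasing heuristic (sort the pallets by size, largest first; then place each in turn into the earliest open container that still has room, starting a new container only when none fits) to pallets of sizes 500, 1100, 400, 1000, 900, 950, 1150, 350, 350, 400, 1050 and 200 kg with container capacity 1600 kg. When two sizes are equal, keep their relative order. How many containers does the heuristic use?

6

Sorted descending: 1150, 1100, 1050, 1000, 950, 900, 500, 400, 400, 350, 350, 200.
  1150 → container 1 (new)  [load 1150/1600]
  1100 → container 2 (new)  [load 1100/1600]
  1050 → container 3 (new)  [load 1050/1600]
  1000 → container 4 (new)  [load 1000/1600]
  950 → container 5 (new)  [load 950/1600]
  900 → container 6 (new)  [load 900/1600]
  500 → container 2  [load 1600/1600]
  400 → container 1  [load 1550/1600]
  400 → container 3  [load 1450/1600]
  350 → container 4  [load 1350/1600]
  350 → container 5  [load 1300/1600]
  200 → container 4  [load 1550/1600]
6 containers opened.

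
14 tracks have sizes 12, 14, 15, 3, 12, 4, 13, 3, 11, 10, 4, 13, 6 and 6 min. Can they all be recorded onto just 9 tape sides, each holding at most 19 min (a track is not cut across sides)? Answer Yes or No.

Yes

A valid assignment using 8 tape sides:
  side 1: 15 + 4 = 19
  side 2: 14 + 4 = 18
  side 3: 13 + 6 = 19
  side 4: 13 + 6 = 19
  side 5: 12 + 3 + 3 = 18
  side 6: 12 = 12
  side 7: 11 = 11
  side 8: 10 = 10
That uses only 8 ≤ 9, so 9 tape sides are enough.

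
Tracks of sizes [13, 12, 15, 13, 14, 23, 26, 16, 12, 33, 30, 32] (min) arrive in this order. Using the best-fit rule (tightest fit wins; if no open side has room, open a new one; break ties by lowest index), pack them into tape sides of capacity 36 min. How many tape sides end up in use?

8

  13 → side 1 (new)  [load 13/36]
  12 → side 1  [load 25/36]
  15 → side 2 (new)  [load 15/36]
  13 → side 2  [load 28/36]
  14 → side 3 (new)  [load 14/36]
  23 → side 4 (new)  [load 23/36]
  26 → side 5 (new)  [load 26/36]
  16 → side 3  [load 30/36]
  12 → side 4  [load 35/36]
  33 → side 6 (new)  [load 33/36]
  30 → side 7 (new)  [load 30/36]
  32 → side 8 (new)  [load 32/36]
8 tape sides opened.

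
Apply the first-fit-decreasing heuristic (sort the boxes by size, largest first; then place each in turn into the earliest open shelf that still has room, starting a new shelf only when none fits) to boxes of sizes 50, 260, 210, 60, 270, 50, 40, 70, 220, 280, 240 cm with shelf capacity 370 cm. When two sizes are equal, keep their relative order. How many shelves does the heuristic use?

6

Sorted descending: 280, 270, 260, 240, 220, 210, 70, 60, 50, 50, 40.
  280 → shelf 1 (new)  [load 280/370]
  270 → shelf 2 (new)  [load 270/370]
  260 → shelf 3 (new)  [load 260/370]
  240 → shelf 4 (new)  [load 240/370]
  220 → shelf 5 (new)  [load 220/370]
  210 → shelf 6 (new)  [load 210/370]
  70 → shelf 1  [load 350/370]
  60 → shelf 2  [load 330/370]
  50 → shelf 3  [load 310/370]
  50 → shelf 3  [load 360/370]
  40 → shelf 2  [load 370/370]
6 shelves opened.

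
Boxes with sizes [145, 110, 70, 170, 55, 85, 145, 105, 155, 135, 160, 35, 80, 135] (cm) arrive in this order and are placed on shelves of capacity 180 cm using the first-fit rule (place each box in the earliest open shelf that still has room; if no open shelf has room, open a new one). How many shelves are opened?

11

  145 → shelf 1 (new)  [load 145/180]
  110 → shelf 2 (new)  [load 110/180]
  70 → shelf 2  [load 180/180]
  170 → shelf 3 (new)  [load 170/180]
  55 → shelf 4 (new)  [load 55/180]
  85 → shelf 4  [load 140/180]
  145 → shelf 5 (new)  [load 145/180]
  105 → shelf 6 (new)  [load 105/180]
  155 → shelf 7 (new)  [load 155/180]
  135 → shelf 8 (new)  [load 135/180]
  160 → shelf 9 (new)  [load 160/180]
  35 → shelf 1  [load 180/180]
  80 → shelf 10 (new)  [load 80/180]
  135 → shelf 11 (new)  [load 135/180]
11 shelves opened.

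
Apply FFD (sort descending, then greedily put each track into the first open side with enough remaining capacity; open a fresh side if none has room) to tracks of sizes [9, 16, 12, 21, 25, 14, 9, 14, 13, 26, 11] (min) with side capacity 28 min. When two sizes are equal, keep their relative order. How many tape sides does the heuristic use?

7

Sorted descending: 26, 25, 21, 16, 14, 14, 13, 12, 11, 9, 9.
  26 → side 1 (new)  [load 26/28]
  25 → side 2 (new)  [load 25/28]
  21 → side 3 (new)  [load 21/28]
  16 → side 4 (new)  [load 16/28]
  14 → side 5 (new)  [load 14/28]
  14 → side 5  [load 28/28]
  13 → side 6 (new)  [load 13/28]
  12 → side 4  [load 28/28]
  11 → side 6  [load 24/28]
  9 → side 7 (new)  [load 9/28]
  9 → side 7  [load 18/28]
7 tape sides opened.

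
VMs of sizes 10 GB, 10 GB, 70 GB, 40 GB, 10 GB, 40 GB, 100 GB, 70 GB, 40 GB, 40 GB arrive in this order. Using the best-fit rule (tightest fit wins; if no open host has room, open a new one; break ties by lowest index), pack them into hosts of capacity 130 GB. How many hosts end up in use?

  10 → host 1 (new)  [load 10/130]
  10 → host 1  [load 20/130]
  70 → host 1  [load 90/130]
  40 → host 1  [load 130/130]
  10 → host 2 (new)  [load 10/130]
  40 → host 2  [load 50/130]
  100 → host 3 (new)  [load 100/130]
  70 → host 2  [load 120/130]
  40 → host 4 (new)  [load 40/130]
  40 → host 4  [load 80/130]
4 hosts opened.

4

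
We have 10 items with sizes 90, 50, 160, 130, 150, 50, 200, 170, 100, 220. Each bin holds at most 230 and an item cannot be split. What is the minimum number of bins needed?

7

Total = 220 + 200 + 170 + 160 + 150 + 130 + 100 + 90 + 50 + 50 = 1320.
Lower bound: ⌈1320/230⌉ = 6 bins.
A packing using 7 bins:
  bin 1: 220 = 220
  bin 2: 200 = 200
  bin 3: 170 + 50 = 220
  bin 4: 160 + 50 = 210
  bin 5: 150 = 150
  bin 6: 130 + 100 = 230
  bin 7: 90 = 90
No arrangement into 6 bins stays within capacity, so 7 is optimal.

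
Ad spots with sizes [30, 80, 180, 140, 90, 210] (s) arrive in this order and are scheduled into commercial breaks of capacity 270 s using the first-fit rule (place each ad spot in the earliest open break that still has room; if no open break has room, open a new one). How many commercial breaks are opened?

  30 → break 1 (new)  [load 30/270]
  80 → break 1  [load 110/270]
  180 → break 2 (new)  [load 180/270]
  140 → break 1  [load 250/270]
  90 → break 2  [load 270/270]
  210 → break 3 (new)  [load 210/270]
3 commercial breaks opened.

3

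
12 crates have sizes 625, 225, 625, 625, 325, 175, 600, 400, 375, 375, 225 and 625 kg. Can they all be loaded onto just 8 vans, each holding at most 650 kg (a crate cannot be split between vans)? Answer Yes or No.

Total = 5200 kg; ⌈5200/650⌉ = 8.
The bound of 8 does not rule out 8, but exhaustive search shows no assignment into 8 vans of capacity 650 kg exists — the minimum is 9.

No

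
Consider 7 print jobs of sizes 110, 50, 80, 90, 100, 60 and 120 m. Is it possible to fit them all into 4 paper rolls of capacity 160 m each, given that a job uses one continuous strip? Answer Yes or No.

Total = 610 m; ⌈610/160⌉ = 4.
The bound of 4 does not rule out 4, but exhaustive search shows no assignment into 4 paper rolls of capacity 160 m exists — the minimum is 5.

No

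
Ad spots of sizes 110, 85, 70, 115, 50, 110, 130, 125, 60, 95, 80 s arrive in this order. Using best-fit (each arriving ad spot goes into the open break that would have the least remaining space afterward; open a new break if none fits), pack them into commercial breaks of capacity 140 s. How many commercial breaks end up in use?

9

  110 → break 1 (new)  [load 110/140]
  85 → break 2 (new)  [load 85/140]
  70 → break 3 (new)  [load 70/140]
  115 → break 4 (new)  [load 115/140]
  50 → break 2  [load 135/140]
  110 → break 5 (new)  [load 110/140]
  130 → break 6 (new)  [load 130/140]
  125 → break 7 (new)  [load 125/140]
  60 → break 3  [load 130/140]
  95 → break 8 (new)  [load 95/140]
  80 → break 9 (new)  [load 80/140]
9 commercial breaks opened.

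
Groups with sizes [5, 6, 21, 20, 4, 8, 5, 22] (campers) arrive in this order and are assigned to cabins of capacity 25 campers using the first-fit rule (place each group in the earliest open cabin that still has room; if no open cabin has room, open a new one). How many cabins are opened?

4

  5 → cabin 1 (new)  [load 5/25]
  6 → cabin 1  [load 11/25]
  21 → cabin 2 (new)  [load 21/25]
  20 → cabin 3 (new)  [load 20/25]
  4 → cabin 1  [load 15/25]
  8 → cabin 1  [load 23/25]
  5 → cabin 3  [load 25/25]
  22 → cabin 4 (new)  [load 22/25]
4 cabins opened.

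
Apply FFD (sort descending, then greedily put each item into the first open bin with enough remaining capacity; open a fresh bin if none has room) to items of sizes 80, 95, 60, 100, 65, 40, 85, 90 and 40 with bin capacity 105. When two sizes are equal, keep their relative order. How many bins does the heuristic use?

7

Sorted descending: 100, 95, 90, 85, 80, 65, 60, 40, 40.
  100 → bin 1 (new)  [load 100/105]
  95 → bin 2 (new)  [load 95/105]
  90 → bin 3 (new)  [load 90/105]
  85 → bin 4 (new)  [load 85/105]
  80 → bin 5 (new)  [load 80/105]
  65 → bin 6 (new)  [load 65/105]
  60 → bin 7 (new)  [load 60/105]
  40 → bin 6  [load 105/105]
  40 → bin 7  [load 100/105]
7 bins opened.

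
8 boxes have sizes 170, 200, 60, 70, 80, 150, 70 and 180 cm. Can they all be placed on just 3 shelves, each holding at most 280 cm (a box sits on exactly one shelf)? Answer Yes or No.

No

Total = 980 cm; ⌈980/280⌉ = 4.
At least 4 shelves are required, but only 3 are allowed.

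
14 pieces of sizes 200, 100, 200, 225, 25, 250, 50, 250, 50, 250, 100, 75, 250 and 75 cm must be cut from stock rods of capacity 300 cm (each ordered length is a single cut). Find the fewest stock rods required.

Total = 250 + 250 + 250 + 250 + 225 + 200 + 200 + 100 + 100 + 75 + 75 + 50 + 50 + 25 = 2100 cm.
Lower bound: ⌈2100/300⌉ = 7 stock rods.
A packing using 8 stock rods:
  stock rod 1: 250 + 50 = 300
  stock rod 2: 250 + 50 = 300
  stock rod 3: 250 + 25 = 275
  stock rod 4: 250 = 250
  stock rod 5: 225 + 75 = 300
  stock rod 6: 200 + 100 = 300
  stock rod 7: 200 + 100 = 300
  stock rod 8: 75 = 75
No arrangement into 7 stock rods stays within capacity, so 8 is optimal.

8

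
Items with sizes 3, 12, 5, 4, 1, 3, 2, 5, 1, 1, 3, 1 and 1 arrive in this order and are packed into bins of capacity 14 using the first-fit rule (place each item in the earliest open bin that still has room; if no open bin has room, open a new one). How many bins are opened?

3

  3 → bin 1 (new)  [load 3/14]
  12 → bin 2 (new)  [load 12/14]
  5 → bin 1  [load 8/14]
  4 → bin 1  [load 12/14]
  1 → bin 1  [load 13/14]
  3 → bin 3 (new)  [load 3/14]
  2 → bin 2  [load 14/14]
  5 → bin 3  [load 8/14]
  1 → bin 1  [load 14/14]
  1 → bin 3  [load 9/14]
  3 → bin 3  [load 12/14]
  1 → bin 3  [load 13/14]
  1 → bin 3  [load 14/14]
3 bins opened.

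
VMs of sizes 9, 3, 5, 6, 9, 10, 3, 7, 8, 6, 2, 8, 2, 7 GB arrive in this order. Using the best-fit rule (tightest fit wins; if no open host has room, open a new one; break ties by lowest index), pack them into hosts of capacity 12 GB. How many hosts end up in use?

  9 → host 1 (new)  [load 9/12]
  3 → host 1  [load 12/12]
  5 → host 2 (new)  [load 5/12]
  6 → host 2  [load 11/12]
  9 → host 3 (new)  [load 9/12]
  10 → host 4 (new)  [load 10/12]
  3 → host 3  [load 12/12]
  7 → host 5 (new)  [load 7/12]
  8 → host 6 (new)  [load 8/12]
  6 → host 7 (new)  [load 6/12]
  2 → host 4  [load 12/12]
  8 → host 8 (new)  [load 8/12]
  2 → host 6  [load 10/12]
  7 → host 9 (new)  [load 7/12]
9 hosts opened.

9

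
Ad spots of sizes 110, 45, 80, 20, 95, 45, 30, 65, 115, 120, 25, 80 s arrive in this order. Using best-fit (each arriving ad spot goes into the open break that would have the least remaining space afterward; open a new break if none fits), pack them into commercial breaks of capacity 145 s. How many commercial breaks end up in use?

6

  110 → break 1 (new)  [load 110/145]
  45 → break 2 (new)  [load 45/145]
  80 → break 2  [load 125/145]
  20 → break 2  [load 145/145]
  95 → break 3 (new)  [load 95/145]
  45 → break 3  [load 140/145]
  30 → break 1  [load 140/145]
  65 → break 4 (new)  [load 65/145]
  115 → break 5 (new)  [load 115/145]
  120 → break 6 (new)  [load 120/145]
  25 → break 6  [load 145/145]
  80 → break 4  [load 145/145]
6 commercial breaks opened.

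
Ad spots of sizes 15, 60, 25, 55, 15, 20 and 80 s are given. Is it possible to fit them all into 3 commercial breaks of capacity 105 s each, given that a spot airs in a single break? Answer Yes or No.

Yes

A valid assignment using 3 commercial breaks:
  break 1: 80 + 25 = 105
  break 2: 60 + 20 + 15 = 95
  break 3: 55 + 15 = 70
Every load is within 105 s, so 3 commercial breaks suffice.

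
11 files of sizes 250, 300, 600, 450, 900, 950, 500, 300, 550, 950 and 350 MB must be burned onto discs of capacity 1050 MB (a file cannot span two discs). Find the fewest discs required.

Total = 950 + 950 + 900 + 600 + 550 + 500 + 450 + 350 + 300 + 300 + 250 = 6100 MB.
Lower bound: ⌈6100/1050⌉ = 6 discs.
A packing using 7 discs:
  disc 1: 950 = 950
  disc 2: 950 = 950
  disc 3: 900 = 900
  disc 4: 600 + 450 = 1050
  disc 5: 550 + 500 = 1050
  disc 6: 350 + 300 + 300 = 950
  disc 7: 250 = 250
No arrangement into 6 discs stays within capacity, so 7 is optimal.

7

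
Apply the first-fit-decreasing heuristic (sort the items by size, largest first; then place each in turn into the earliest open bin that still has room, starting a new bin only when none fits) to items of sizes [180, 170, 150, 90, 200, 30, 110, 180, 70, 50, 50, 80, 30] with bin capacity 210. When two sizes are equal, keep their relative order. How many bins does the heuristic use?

7

Sorted descending: 200, 180, 180, 170, 150, 110, 90, 80, 70, 50, 50, 30, 30.
  200 → bin 1 (new)  [load 200/210]
  180 → bin 2 (new)  [load 180/210]
  180 → bin 3 (new)  [load 180/210]
  170 → bin 4 (new)  [load 170/210]
  150 → bin 5 (new)  [load 150/210]
  110 → bin 6 (new)  [load 110/210]
  90 → bin 6  [load 200/210]
  80 → bin 7 (new)  [load 80/210]
  70 → bin 7  [load 150/210]
  50 → bin 5  [load 200/210]
  50 → bin 7  [load 200/210]
  30 → bin 2  [load 210/210]
  30 → bin 3  [load 210/210]
7 bins opened.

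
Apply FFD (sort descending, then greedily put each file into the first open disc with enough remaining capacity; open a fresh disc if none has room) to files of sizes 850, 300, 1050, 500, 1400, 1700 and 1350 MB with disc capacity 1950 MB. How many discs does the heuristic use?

Sorted descending: 1700, 1400, 1350, 1050, 850, 500, 300.
  1700 → disc 1 (new)  [load 1700/1950]
  1400 → disc 2 (new)  [load 1400/1950]
  1350 → disc 3 (new)  [load 1350/1950]
  1050 → disc 4 (new)  [load 1050/1950]
  850 → disc 4  [load 1900/1950]
  500 → disc 2  [load 1900/1950]
  300 → disc 3  [load 1650/1950]
4 discs opened.

4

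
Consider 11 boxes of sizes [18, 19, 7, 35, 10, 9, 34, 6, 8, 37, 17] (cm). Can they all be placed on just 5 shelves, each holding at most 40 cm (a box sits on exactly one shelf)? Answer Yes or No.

Total = 200 cm; ⌈200/40⌉ = 5.
The bound of 5 does not rule out 5, but exhaustive search shows no assignment into 5 shelves of capacity 40 cm exists — the minimum is 6.

No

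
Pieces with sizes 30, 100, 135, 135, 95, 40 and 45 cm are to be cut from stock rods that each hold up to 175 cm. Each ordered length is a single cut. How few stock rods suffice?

4

Total = 135 + 135 + 100 + 95 + 45 + 40 + 30 = 580 cm.
Lower bound: ⌈580/175⌉ = 4 stock rods.
A packing using 4 stock rods:
  stock rod 1: 135 + 40 = 175
  stock rod 2: 135 + 30 = 165
  stock rod 3: 100 + 45 = 145
  stock rod 4: 95 = 95
This matches the lower bound, so 4 is optimal.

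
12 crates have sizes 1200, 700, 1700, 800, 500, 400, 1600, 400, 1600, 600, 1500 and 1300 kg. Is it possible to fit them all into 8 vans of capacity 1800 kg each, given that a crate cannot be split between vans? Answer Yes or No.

A valid assignment using 8 vans:
  van 1: 1700 = 1700
  van 2: 1600 = 1600
  van 3: 1600 = 1600
  van 4: 1500 = 1500
  van 5: 1300 + 500 = 1800
  van 6: 1200 + 600 = 1800
  van 7: 800 + 700 = 1500
  van 8: 400 + 400 = 800
Every load is within 1800 kg, so 8 vans suffice.

Yes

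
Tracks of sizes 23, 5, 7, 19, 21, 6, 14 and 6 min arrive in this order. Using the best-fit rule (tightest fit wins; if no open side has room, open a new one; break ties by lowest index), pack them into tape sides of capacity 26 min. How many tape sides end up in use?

  23 → side 1 (new)  [load 23/26]
  5 → side 2 (new)  [load 5/26]
  7 → side 2  [load 12/26]
  19 → side 3 (new)  [load 19/26]
  21 → side 4 (new)  [load 21/26]
  6 → side 3  [load 25/26]
  14 → side 2  [load 26/26]
  6 → side 5 (new)  [load 6/26]
5 tape sides opened.

5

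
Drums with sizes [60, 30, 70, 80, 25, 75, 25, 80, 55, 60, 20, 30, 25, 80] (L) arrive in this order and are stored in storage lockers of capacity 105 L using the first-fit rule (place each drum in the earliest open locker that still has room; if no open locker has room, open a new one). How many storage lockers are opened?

  60 → locker 1 (new)  [load 60/105]
  30 → locker 1  [load 90/105]
  70 → locker 2 (new)  [load 70/105]
  80 → locker 3 (new)  [load 80/105]
  25 → locker 2  [load 95/105]
  75 → locker 4 (new)  [load 75/105]
  25 → locker 3  [load 105/105]
  80 → locker 5 (new)  [load 80/105]
  55 → locker 6 (new)  [load 55/105]
  60 → locker 7 (new)  [load 60/105]
  20 → locker 4  [load 95/105]
  30 → locker 6  [load 85/105]
  25 → locker 5  [load 105/105]
  80 → locker 8 (new)  [load 80/105]
8 storage lockers opened.

8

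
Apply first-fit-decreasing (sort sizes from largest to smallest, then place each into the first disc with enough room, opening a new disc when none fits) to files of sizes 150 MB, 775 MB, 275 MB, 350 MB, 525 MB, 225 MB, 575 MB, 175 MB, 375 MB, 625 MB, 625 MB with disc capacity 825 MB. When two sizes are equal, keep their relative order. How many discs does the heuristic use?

Sorted descending: 775, 625, 625, 575, 525, 375, 350, 275, 225, 175, 150.
  775 → disc 1 (new)  [load 775/825]
  625 → disc 2 (new)  [load 625/825]
  625 → disc 3 (new)  [load 625/825]
  575 → disc 4 (new)  [load 575/825]
  525 → disc 5 (new)  [load 525/825]
  375 → disc 6 (new)  [load 375/825]
  350 → disc 6  [load 725/825]
  275 → disc 5  [load 800/825]
  225 → disc 4  [load 800/825]
  175 → disc 2  [load 800/825]
  150 → disc 3  [load 775/825]
6 discs opened.

6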